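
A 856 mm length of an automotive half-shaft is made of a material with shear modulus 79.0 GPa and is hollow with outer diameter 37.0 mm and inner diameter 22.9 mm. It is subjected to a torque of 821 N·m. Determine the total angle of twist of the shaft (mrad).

56.7 mrad

J = π(d_o⁴ − d_i⁴)/32 = π(0.0370⁴ − 0.0229⁴)/32 = 1.570×10^-7 m⁴.
θ = T·L/(G·J) = 821.0 × 0.856 / (79.0×10⁹ × 1.570×10^-7) = 0.05666 rad.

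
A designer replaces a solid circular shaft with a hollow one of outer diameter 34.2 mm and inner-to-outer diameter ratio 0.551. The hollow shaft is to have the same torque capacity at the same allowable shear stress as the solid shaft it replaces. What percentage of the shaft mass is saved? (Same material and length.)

25.7 %

Equal τ_max and T ⇒ the solid shaft needs d_s³ = d_o³(1−k⁴), so d_s = 34.2·(1−0.551⁴)^(1/3) = 33.12 mm.
Area ratio A_h/A_s = d_o²(1−k²)/d_s² = (1−k²)/(1−k⁴)^(2/3) = 0.7428.
Mass saving = 1 − 0.7428 = 25.7 %.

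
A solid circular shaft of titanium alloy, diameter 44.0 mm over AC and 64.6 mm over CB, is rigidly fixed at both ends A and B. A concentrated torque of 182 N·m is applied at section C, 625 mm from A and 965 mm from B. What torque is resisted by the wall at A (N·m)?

Compatibility: T_A·a/J_AC = T_B·b/J_CB with T_A + T_B = T₀.
J_AC = 3.68×10^-7 m⁴, J_CB = 1.71×10^-6 m⁴, so T_A = T₀·(J_AC/a)/((J_AC/a)+(J_CB/b)) = 45.39 N·m, T_B = 136.6 N·m.

45.4 N·m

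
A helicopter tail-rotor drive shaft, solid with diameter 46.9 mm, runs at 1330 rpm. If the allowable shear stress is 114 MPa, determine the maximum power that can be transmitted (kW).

J = πd⁴/32 = π(0.0469)⁴/32 = 4.750×10^-7 m⁴.
T_max = τ_allow·J/r = 1.14×10^8 × 4.750×10^-7 / 0.0234 = 2309 N·m.
ω = 2π·1330/60 = 139.3 rad/s, so P_max = T_max·ω = 3.216×10^5 W.

322 kW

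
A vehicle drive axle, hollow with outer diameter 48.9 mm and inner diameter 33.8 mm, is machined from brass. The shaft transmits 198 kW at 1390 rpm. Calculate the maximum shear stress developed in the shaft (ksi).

11.1 ksi

ω = 2π·1390/60 = 145.6 rad/s, so T = P/ω = 198×10³ / 145.6 = 1360 N·m.
J = π(d_o⁴ − d_i⁴)/32 = π(0.0489⁴ − 0.0338⁴)/32 = 4.332×10^-7 m⁴.
τ_max = T·r/J = 1360 × 0.0244 / 4.332×10^-7 = 7.677×10^7 Pa.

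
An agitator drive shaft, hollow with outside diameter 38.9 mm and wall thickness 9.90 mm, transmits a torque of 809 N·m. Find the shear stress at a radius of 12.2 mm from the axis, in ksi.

6.76 ksi

J = π(d_o⁴ − d_i⁴)/32 = π(0.0389⁴ − 0.0191⁴)/32 = 2.117×10^-7 m⁴.
Shear stress varies linearly with radius: τ = T·r/J = 809.0 × 0.0122 / 2.117×10^-7 = 4.661×10^7 Pa.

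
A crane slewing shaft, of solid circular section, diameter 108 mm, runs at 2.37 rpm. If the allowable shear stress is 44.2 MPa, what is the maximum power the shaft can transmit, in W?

J = πd⁴/32 = π(0.108)⁴/32 = 1.336×10^-5 m⁴.
T_max = τ_allow·J/r = 4.42×10^7 × 1.336×10^-5 / 0.0540 = 10930 N·m.
ω = 2π·2.37/60 = 0.2482 rad/s, so P_max = T_max·ω = 2713 W.

2710 W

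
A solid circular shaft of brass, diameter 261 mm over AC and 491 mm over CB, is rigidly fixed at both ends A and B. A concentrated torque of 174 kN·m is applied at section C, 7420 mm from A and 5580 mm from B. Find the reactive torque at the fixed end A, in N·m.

Compatibility: T_A·a/J_AC = T_B·b/J_CB with T_A + T_B = T₀.
J_AC = 4.56×10^-4 m⁴, J_CB = 5.71×10^-3 m⁴, so T_A = T₀·(J_AC/a)/((J_AC/a)+(J_CB/b)) = 9856 N·m, T_B = 164100 N·m.

9860 N·m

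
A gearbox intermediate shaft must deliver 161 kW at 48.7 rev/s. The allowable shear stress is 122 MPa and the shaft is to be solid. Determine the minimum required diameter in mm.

28.0 mm

ω = 2π·48.7 = 306.0 rad/s, so T = P/ω = 161×10³ / 306.0 = 526.2 N·m.
For a solid shaft τ_max = 16T/(πd³), so d = (16T/(π τ_allow))^(1/3) = (16·526.2/(π·1.22×10^8))^(1/3) = 0.02801 m.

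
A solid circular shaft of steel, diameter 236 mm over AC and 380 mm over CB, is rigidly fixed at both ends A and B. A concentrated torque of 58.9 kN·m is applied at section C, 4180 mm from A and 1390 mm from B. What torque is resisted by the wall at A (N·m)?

2780 N·m

Compatibility: T_A·a/J_AC = T_B·b/J_CB with T_A + T_B = T₀.
J_AC = 3.05×10^-4 m⁴, J_CB = 2.05×10^-3 m⁴, so T_A = T₀·(J_AC/a)/((J_AC/a)+(J_CB/b)) = 2776 N·m, T_B = 56120 N·m.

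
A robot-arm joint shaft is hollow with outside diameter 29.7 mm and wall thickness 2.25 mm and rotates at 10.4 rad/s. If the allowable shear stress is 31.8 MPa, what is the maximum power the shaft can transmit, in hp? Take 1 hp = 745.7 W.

J = π(d_o⁴ − d_i⁴)/32 = π(0.0297⁴ − 0.0252⁴)/32 = 3.680×10^-8 m⁴.
T_max = τ_allow·J/r = 3.18×10^7 × 3.680×10^-8 / 0.0149 = 78.80 N·m.
ω = 10.4 rad/s, so P_max = T_max·ω = 819.5 W.

1.10 hp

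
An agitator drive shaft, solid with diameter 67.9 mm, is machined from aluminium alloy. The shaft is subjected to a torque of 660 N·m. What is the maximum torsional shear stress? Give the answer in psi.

1560 psi

J = πd⁴/32 = π(0.0679)⁴/32 = 2.087×10^-6 m⁴.
τ_max = T·r/J = 660.0 × 0.0340 / 2.087×10^-6 = 1.074×10^7 Pa.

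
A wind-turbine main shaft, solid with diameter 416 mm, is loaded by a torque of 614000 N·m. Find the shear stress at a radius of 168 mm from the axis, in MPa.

35.1 MPa

J = πd⁴/32 = π(0.416)⁴/32 = 2.940×10^-3 m⁴.
Shear stress varies linearly with radius: τ = T·r/J = 614000 × 0.168 / 2.940×10^-3 = 3.508×10^7 Pa.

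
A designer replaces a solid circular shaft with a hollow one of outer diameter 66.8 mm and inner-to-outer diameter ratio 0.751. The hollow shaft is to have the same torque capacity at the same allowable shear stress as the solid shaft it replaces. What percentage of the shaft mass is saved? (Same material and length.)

Equal τ_max and T ⇒ the solid shaft needs d_s³ = d_o³(1−k⁴), so d_s = 66.8·(1−0.751⁴)^(1/3) = 58.80 mm.
Area ratio A_h/A_s = d_o²(1−k²)/d_s² = (1−k²)/(1−k⁴)^(2/3) = 0.5628.
Mass saving = 1 − 0.5628 = 43.7 %.

43.7 %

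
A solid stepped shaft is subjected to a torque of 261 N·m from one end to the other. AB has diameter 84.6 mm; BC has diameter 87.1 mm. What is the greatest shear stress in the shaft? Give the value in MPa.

Under the same torque, τ_max = 16T/(πd³) is largest where d is smallest — segment AB (d = 84.6 mm).
τ_max = 16·261.0/(π·(0.0846)³) = 2.195×10^6 Pa.

2.20 MPa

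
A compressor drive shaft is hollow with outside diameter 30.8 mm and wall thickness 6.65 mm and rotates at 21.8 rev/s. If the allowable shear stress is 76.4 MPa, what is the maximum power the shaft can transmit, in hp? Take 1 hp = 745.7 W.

J = π(d_o⁴ − d_i⁴)/32 = π(0.0308⁴ − 0.0175⁴)/32 = 7.914×10^-8 m⁴.
T_max = τ_allow·J/r = 7.64×10^7 × 7.914×10^-8 / 0.0154 = 392.6 N·m.
ω = 2π·21.8 = 137.0 rad/s, so P_max = T_max·ω = 5.378×10^4 W.

72.1 hp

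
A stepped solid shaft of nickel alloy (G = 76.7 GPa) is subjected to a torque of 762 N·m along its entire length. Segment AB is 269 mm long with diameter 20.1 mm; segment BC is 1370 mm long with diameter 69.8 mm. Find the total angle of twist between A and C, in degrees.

J_AB = π(0.0201)⁴/32 = 1.60×10^-8 m⁴; J_BC = π(0.0698)⁴/32 = 2.33×10^-6 m⁴.
θ = (T/G)·Σ L_i/J_i = (762.0/76.7×10⁹)·(0.269/1.60×10^-8 + 1.37/2.33×10^-6) = 0.1726 rad.

9.89°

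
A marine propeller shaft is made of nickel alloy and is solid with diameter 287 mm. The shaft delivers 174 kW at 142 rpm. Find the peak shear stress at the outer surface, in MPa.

2.52 MPa

ω = 2π·142/60 = 14.87 rad/s, so T = P/ω = 174×10³ / 14.87 = 11700 N·m.
J = πd⁴/32 = π(0.287)⁴/32 = 6.661×10^-4 m⁴.
τ_max = T·r/J = 11700 × 0.143 / 6.661×10^-4 = 2.521×10^6 Pa.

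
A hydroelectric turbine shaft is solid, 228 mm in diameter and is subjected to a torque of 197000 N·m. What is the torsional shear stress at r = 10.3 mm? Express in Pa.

J = πd⁴/32 = π(0.228)⁴/32 = 2.653×10^-4 m⁴.
Shear stress varies linearly with radius: τ = T·r/J = 197000 × 0.0103 / 2.653×10^-4 = 7.648×10^6 Pa.

7.65e6 Pa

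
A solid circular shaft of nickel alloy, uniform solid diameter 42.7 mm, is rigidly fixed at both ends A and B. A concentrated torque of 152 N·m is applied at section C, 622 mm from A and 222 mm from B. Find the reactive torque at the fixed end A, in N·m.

With uniform GJ and both ends fixed, compatibility θ_AC = θ_CB gives T_A·a = T_B·b, together with T_A + T_B = T₀.
T_A = T₀·b/(a+b) = 152.0·222/844.0 = 39.98 N·m; T_B = 112.0 N·m.

40.0 N·m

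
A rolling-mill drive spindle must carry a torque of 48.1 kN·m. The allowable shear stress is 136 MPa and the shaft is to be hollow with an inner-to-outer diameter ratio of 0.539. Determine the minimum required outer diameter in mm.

125 mm

For a hollow shaft with d_i/d_o = 0.539: τ_max = 16T/(π d_o³ (1−k⁴)), so d_o = [16T/(π τ_allow (1−k⁴))]^(1/3) = [16·48100/(π·1.36×10^8·0.9156)]^(1/3) = 0.1253 m.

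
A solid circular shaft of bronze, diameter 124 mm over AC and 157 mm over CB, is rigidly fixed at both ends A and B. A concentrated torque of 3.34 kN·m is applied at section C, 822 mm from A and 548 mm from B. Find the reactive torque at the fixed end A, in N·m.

688 N·m

Compatibility: T_A·a/J_AC = T_B·b/J_CB with T_A + T_B = T₀.
J_AC = 2.32×10^-5 m⁴, J_CB = 5.96×10^-5 m⁴, so T_A = T₀·(J_AC/a)/((J_AC/a)+(J_CB/b)) = 688.0 N·m, T_B = 2652 N·m.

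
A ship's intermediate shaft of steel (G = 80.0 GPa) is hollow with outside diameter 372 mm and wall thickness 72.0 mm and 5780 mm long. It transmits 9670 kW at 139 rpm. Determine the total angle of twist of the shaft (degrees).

1.70°

ω = 2π·139/60 = 14.56 rad/s, so T = P/ω = 9670×10³ / 14.56 = 664300 N·m.
J = π(d_o⁴ − d_i⁴)/32 = π(0.372⁴ − 0.228⁴)/32 = 1.615×10^-3 m⁴.
θ = T·L/(G·J) = 664300 × 5.78 / (80.0×10⁹ × 1.615×10^-3) = 0.02972 rad.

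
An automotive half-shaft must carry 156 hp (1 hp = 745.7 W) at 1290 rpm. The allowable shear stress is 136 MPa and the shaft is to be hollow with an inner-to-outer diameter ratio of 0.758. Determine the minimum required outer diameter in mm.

36.4 mm

ω = 2π·1290/60 = 135.1 rad/s, so T = P/ω = 156×745.7 / 135.1 = 861.1 N·m.
For a hollow shaft with d_i/d_o = 0.758: τ_max = 16T/(π d_o³ (1−k⁴)), so d_o = [16T/(π τ_allow (1−k⁴))]^(1/3) = [16·861.1/(π·1.36×10^8·0.6699)]^(1/3) = 0.03638 m.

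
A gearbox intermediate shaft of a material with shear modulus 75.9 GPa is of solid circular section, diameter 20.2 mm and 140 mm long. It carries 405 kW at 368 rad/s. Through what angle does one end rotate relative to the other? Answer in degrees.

7.12°

ω = 368 rad/s, so T = P/ω = 405×10³ / 368.0 = 1101 N·m.
J = πd⁴/32 = π(0.0202)⁴/32 = 1.635×10^-8 m⁴.
θ = T·L/(G·J) = 1101 × 0.140 / (75.9×10⁹ × 1.635×10^-8) = 0.1242 rad.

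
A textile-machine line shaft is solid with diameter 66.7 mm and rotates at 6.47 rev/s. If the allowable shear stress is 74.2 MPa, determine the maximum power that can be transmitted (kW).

J = πd⁴/32 = π(0.0667)⁴/32 = 1.943×10^-6 m⁴.
T_max = τ_allow·J/r = 7.42×10^7 × 1.943×10^-6 / 0.0334 = 4323 N·m.
ω = 2π·6.47 = 40.65 rad/s, so P_max = T_max·ω = 1.758×10^5 W.

176 kW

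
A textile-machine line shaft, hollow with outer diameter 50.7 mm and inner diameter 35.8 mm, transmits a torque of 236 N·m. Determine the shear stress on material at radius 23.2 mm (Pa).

1.12e7 Pa

J = π(d_o⁴ − d_i⁴)/32 = π(0.0507⁴ − 0.0358⁴)/32 = 4.874×10^-7 m⁴.
Shear stress varies linearly with radius: τ = T·r/J = 236.0 × 0.0232 / 4.874×10^-7 = 1.123×10^7 Pa.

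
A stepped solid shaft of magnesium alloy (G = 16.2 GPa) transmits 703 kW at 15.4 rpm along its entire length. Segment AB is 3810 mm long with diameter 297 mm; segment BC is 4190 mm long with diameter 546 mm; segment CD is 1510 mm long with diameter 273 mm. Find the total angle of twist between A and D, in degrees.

12.7°

ω = 2π·15.4/60 = 1.613 rad/s, so T = P/ω = 703×10³ / 1.613 = 435900 N·m.
J_AB = π(0.297)⁴/32 = 7.64×10^-4 m⁴; J_BC = π(0.546)⁴/32 = 8.73×10^-3 m⁴; J_CD = π(0.273)⁴/32 = 5.45×10^-4 m⁴.
θ = (T/G)·Σ L_i/J_i = (435900/16.2×10⁹)·(3.81/7.64×10^-4 + 4.19/8.73×10^-3 + 1.51/5.45×10^-4) = 0.2216 rad.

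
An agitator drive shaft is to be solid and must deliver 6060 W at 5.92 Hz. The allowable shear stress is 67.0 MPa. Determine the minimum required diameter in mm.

23.1 mm

ω = 2π·5.92 = 37.20 rad/s, so T = P/ω = 6060 / 37.20 = 162.9 N·m.
For a solid shaft τ_max = 16T/(πd³), so d = (16T/(π τ_allow))^(1/3) = (16·162.9/(π·6.70×10^7))^(1/3) = 0.02314 m.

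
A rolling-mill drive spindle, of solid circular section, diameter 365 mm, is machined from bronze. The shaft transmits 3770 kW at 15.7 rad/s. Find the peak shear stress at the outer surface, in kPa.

ω = 15.7 rad/s, so T = P/ω = 3770×10³ / 15.70 = 240100 N·m.
J = πd⁴/32 = π(0.365)⁴/32 = 1.742×10^-3 m⁴.
τ_max = T·r/J = 240100 × 0.182 / 1.742×10^-3 = 2.515×10^7 Pa.

25100 kPa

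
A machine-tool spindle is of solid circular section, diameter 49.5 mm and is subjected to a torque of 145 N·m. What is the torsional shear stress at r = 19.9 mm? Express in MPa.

4.90 MPa

J = πd⁴/32 = π(0.0495)⁴/32 = 5.894×10^-7 m⁴.
Shear stress varies linearly with radius: τ = T·r/J = 145.0 × 0.0199 / 5.894×10^-7 = 4.896×10^6 Pa.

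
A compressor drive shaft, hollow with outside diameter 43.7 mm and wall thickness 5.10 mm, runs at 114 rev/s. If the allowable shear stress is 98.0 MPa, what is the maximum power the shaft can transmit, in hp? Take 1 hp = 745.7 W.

1010 hp

J = π(d_o⁴ − d_i⁴)/32 = π(0.0437⁴ − 0.0335⁴)/32 = 2.344×10^-7 m⁴.
T_max = τ_allow·J/r = 9.80×10^7 × 2.344×10^-7 / 0.0219 = 1051 N·m.
ω = 2π·114 = 716.3 rad/s, so P_max = T_max·ω = 7.530×10^5 W.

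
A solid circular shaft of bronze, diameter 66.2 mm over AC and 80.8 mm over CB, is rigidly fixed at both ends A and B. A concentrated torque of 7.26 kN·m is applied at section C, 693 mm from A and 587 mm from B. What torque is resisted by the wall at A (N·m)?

Compatibility: T_A·a/J_AC = T_B·b/J_CB with T_A + T_B = T₀.
J_AC = 1.89×10^-6 m⁴, J_CB = 4.18×10^-6 m⁴, so T_A = T₀·(J_AC/a)/((J_AC/a)+(J_CB/b)) = 2006 N·m, T_B = 5254 N·m.

2010 N·m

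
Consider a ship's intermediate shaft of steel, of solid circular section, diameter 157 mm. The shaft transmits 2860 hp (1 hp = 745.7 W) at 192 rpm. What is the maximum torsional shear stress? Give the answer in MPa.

140 MPa

ω = 2π·192/60 = 20.11 rad/s, so T = P/ω = 2860×745.7 / 20.11 = 106100 N·m.
J = πd⁴/32 = π(0.157)⁴/32 = 5.965×10^-5 m⁴.
τ_max = T·r/J = 106100 × 0.0785 / 5.965×10^-5 = 1.396×10^8 Pa.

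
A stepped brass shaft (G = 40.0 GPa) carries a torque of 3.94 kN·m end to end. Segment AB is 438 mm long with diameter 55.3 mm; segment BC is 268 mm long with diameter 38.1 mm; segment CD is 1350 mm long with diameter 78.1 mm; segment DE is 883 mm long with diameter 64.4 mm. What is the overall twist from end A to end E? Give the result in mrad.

J_AB = π(0.0553)⁴/32 = 9.18×10^-7 m⁴; J_BC = π(0.0381)⁴/32 = 2.07×10^-7 m⁴; J_CD = π(0.0781)⁴/32 = 3.65×10^-6 m⁴; J_DE = π(0.0644)⁴/32 = 1.69×10^-6 m⁴.
θ = (T/G)·Σ L_i/J_i = (3940/40.0×10⁹)·(0.438/9.18×10^-7 + 0.268/2.07×10^-7 + 1.35/3.65×10^-6 + 0.883/1.69×10^-6) = 0.2625 rad.

263 mrad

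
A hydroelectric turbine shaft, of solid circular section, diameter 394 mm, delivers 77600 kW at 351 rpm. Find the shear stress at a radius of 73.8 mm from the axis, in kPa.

ω = 2π·351/60 = 36.76 rad/s, so T = P/ω = 77600×10³ / 36.76 = 2.111e6 N·m.
J = πd⁴/32 = π(0.394)⁴/32 = 2.366×10^-3 m⁴.
Shear stress varies linearly with radius: τ = T·r/J = 2.111e6 × 0.0738 / 2.366×10^-3 = 6.586×10^7 Pa.

65900 kPa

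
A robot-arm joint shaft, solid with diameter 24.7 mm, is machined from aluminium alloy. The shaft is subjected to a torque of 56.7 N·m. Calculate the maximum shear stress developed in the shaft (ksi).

J = πd⁴/32 = π(0.0247)⁴/32 = 3.654×10^-8 m⁴.
τ_max = T·r/J = 56.70 × 0.0123 / 3.654×10^-8 = 1.916×10^7 Pa.

2.78 ksi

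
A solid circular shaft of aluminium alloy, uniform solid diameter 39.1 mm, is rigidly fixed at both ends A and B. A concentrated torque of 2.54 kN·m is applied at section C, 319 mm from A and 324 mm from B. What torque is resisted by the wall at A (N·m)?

With uniform GJ and both ends fixed, compatibility θ_AC = θ_CB gives T_A·a = T_B·b, together with T_A + T_B = T₀.
T_A = T₀·b/(a+b) = 2540·324/643.0 = 1280 N·m; T_B = 1260 N·m.

1280 N·m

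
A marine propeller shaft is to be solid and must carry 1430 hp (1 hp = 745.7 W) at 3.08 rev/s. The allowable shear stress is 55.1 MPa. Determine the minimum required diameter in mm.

172 mm

ω = 2π·3.08 = 19.35 rad/s, so T = P/ω = 1430×745.7 / 19.35 = 55100 N·m.
For a solid shaft τ_max = 16T/(πd³), so d = (16T/(π τ_allow))^(1/3) = (16·55100/(π·5.51×10^7))^(1/3) = 0.1721 m.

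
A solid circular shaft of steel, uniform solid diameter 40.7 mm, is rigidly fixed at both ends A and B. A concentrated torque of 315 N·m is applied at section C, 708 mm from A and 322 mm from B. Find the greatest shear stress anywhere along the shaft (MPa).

16.4 MPa

With uniform GJ and both ends fixed, compatibility θ_AC = θ_CB gives T_A·a = T_B·b, together with T_A + T_B = T₀.
T_A = T₀·b/(a+b) = 315.0·322/1030 = 98.48 N·m; T_B = 216.5 N·m.
τ in each portion: τ_AC = 7.44×10^6 Pa, τ_CB = 1.64×10^7 Pa; maximum is in CB.
τ_max = T_CB·r/J = 216.5·0.0204/2.69×10^-7 = 1.636×10^7 Pa.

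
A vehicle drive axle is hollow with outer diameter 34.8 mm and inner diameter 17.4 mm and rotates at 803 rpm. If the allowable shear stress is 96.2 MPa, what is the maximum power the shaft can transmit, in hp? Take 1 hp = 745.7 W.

84.2 hp

J = π(d_o⁴ − d_i⁴)/32 = π(0.0348⁴ − 0.0174⁴)/32 = 1.350×10^-7 m⁴.
T_max = τ_allow·J/r = 9.62×10^7 × 1.350×10^-7 / 0.0174 = 746.3 N·m.
ω = 2π·803/60 = 84.09 rad/s, so P_max = T_max·ω = 6.276×10^4 W.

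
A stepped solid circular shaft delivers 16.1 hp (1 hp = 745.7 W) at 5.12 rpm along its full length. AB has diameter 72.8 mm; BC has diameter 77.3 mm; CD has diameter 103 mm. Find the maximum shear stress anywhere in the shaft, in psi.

42900 psi

ω = 2π·5.12/60 = 0.5362 rad/s, so T = P/ω = 16.1×745.7 / 0.5362 = 22390 N·m.
Under the same torque, τ_max = 16T/(πd³) is largest where d is smallest — segment AB (d = 72.8 mm).
τ_max = 16·22390/(π·(0.0728)³) = 2.956×10^8 Pa.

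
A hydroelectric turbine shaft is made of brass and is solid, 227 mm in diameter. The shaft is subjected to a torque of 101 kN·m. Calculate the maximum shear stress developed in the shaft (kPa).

44000 kPa

J = πd⁴/32 = π(0.227)⁴/32 = 2.607×10^-4 m⁴.
τ_max = T·r/J = 101000 × 0.114 / 2.607×10^-4 = 4.398×10^7 Pa.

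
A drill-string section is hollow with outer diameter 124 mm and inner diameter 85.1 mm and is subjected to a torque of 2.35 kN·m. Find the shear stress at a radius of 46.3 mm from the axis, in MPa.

6.02 MPa

J = π(d_o⁴ − d_i⁴)/32 = π(0.124⁴ − 0.0851⁴)/32 = 1.806×10^-5 m⁴.
Shear stress varies linearly with radius: τ = T·r/J = 2350 × 0.0463 / 1.806×10^-5 = 6.024×10^6 Pa.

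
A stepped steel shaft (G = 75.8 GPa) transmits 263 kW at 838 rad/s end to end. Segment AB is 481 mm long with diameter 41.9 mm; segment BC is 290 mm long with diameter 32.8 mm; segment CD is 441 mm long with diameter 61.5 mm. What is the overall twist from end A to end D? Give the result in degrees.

1.06°

ω = 838 rad/s, so T = P/ω = 263×10³ / 838.0 = 313.8 N·m.
J_AB = π(0.0419)⁴/32 = 3.03×10^-7 m⁴; J_BC = π(0.0328)⁴/32 = 1.14×10^-7 m⁴; J_CD = π(0.0615)⁴/32 = 1.40×10^-6 m⁴.
θ = (T/G)·Σ L_i/J_i = (313.8/75.8×10⁹)·(0.481/3.03×10^-7 + 0.290/1.14×10^-7 + 0.441/1.40×10^-6) = 0.01845 rad.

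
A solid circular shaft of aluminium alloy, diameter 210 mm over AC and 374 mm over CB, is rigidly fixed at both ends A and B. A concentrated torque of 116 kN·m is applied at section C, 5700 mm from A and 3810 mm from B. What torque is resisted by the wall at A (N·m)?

Compatibility: T_A·a/J_AC = T_B·b/J_CB with T_A + T_B = T₀.
J_AC = 1.91×10^-4 m⁴, J_CB = 1.92×10^-3 m⁴, so T_A = T₀·(J_AC/a)/((J_AC/a)+(J_CB/b)) = 7227 N·m, T_B = 108800 N·m.

7230 N·m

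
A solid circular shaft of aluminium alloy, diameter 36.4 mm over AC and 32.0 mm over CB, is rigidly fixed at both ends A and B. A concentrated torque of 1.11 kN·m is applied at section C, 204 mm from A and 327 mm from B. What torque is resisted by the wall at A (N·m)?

809 N·m

Compatibility: T_A·a/J_AC = T_B·b/J_CB with T_A + T_B = T₀.
J_AC = 1.72×10^-7 m⁴, J_CB = 1.03×10^-7 m⁴, so T_A = T₀·(J_AC/a)/((J_AC/a)+(J_CB/b)) = 808.7 N·m, T_B = 301.3 N·m.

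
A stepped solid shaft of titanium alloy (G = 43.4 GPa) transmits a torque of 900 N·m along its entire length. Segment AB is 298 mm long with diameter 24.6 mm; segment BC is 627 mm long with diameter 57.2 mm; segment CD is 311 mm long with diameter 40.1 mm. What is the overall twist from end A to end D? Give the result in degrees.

12.0°

J_AB = π(0.0246)⁴/32 = 3.60×10^-8 m⁴; J_BC = π(0.0572)⁴/32 = 1.05×10^-6 m⁴; J_CD = π(0.0401)⁴/32 = 2.54×10^-7 m⁴.
θ = (T/G)·Σ L_i/J_i = (900.0/43.4×10⁹)·(0.298/3.60×10^-8 + 0.627/1.05×10^-6 + 0.311/2.54×10^-7) = 0.2097 rad.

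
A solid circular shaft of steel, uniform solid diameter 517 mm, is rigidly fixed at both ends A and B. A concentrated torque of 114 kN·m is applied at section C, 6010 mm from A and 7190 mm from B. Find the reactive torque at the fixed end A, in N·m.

With uniform GJ and both ends fixed, compatibility θ_AC = θ_CB gives T_A·a = T_B·b, together with T_A + T_B = T₀.
T_A = T₀·b/(a+b) = 114000·7190/13200 = 62100 N·m; T_B = 51900 N·m.

62100 N·m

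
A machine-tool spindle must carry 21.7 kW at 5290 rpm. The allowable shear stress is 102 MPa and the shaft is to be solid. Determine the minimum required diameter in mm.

12.5 mm

ω = 2π·5290/60 = 554.0 rad/s, so T = P/ω = 21.7×10³ / 554.0 = 39.17 N·m.
For a solid shaft τ_max = 16T/(πd³), so d = (16T/(π τ_allow))^(1/3) = (16·39.17/(π·1.02×10^8))^(1/3) = 0.01251 m.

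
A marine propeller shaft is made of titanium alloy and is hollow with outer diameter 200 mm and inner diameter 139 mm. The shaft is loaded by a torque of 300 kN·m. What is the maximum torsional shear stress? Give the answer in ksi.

J = π(d_o⁴ − d_i⁴)/32 = π(0.200⁴ − 0.139⁴)/32 = 1.204×10^-4 m⁴.
τ_max = T·r/J = 300000 × 0.100 / 1.204×10^-4 = 2.491×10^8 Pa.

36.1 ksi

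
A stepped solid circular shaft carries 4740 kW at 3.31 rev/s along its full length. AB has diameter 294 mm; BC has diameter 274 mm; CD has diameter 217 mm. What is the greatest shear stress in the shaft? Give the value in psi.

16500 psi

ω = 2π·3.31 = 20.80 rad/s, so T = P/ω = 4740×10³ / 20.80 = 227900 N·m.
Under the same torque, τ_max = 16T/(πd³) is largest where d is smallest — segment CD (d = 217 mm).
τ_max = 16·227900/(π·(0.217)³) = 1.136×10^8 Pa.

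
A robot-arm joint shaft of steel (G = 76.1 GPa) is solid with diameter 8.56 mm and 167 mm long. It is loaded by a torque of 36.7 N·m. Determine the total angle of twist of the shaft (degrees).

J = πd⁴/32 = π(0.00856)⁴/32 = 5.271×10^-10 m⁴.
θ = T·L/(G·J) = 36.70 × 0.167 / (76.1×10⁹ × 5.271×10^-10) = 0.1528 rad.

8.75°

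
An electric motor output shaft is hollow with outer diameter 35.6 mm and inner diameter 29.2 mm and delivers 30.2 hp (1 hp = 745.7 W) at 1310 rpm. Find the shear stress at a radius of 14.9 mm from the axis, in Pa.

ω = 2π·1310/60 = 137.2 rad/s, so T = P/ω = 30.2×745.7 / 137.2 = 164.2 N·m.
J = π(d_o⁴ − d_i⁴)/32 = π(0.0356⁴ − 0.0292⁴)/32 = 8.632×10^-8 m⁴.
Shear stress varies linearly with radius: τ = T·r/J = 164.2 × 0.0149 / 8.632×10^-8 = 2.834×10^7 Pa.

2.83e7 Pa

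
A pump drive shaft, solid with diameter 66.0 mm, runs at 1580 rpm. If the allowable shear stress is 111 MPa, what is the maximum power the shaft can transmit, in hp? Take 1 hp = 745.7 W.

J = πd⁴/32 = π(0.0660)⁴/32 = 1.863×10^-6 m⁴.
T_max = τ_allow·J/r = 1.11×10^8 × 1.863×10^-6 / 0.0330 = 6266 N·m.
ω = 2π·1580/60 = 165.5 rad/s, so P_max = T_max·ω = 1.037×10^6 W.

1390 hp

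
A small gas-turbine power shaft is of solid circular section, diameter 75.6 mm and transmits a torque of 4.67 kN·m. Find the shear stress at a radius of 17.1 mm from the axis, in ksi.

3.61 ksi

J = πd⁴/32 = π(0.0756)⁴/32 = 3.207×10^-6 m⁴.
Shear stress varies linearly with radius: τ = T·r/J = 4670 × 0.0171 / 3.207×10^-6 = 2.490×10^7 Pa.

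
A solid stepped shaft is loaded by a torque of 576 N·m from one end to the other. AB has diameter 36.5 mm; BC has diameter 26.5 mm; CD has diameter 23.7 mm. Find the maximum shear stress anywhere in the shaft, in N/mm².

220 N/mm²

Under the same torque, τ_max = 16T/(πd³) is largest where d is smallest — segment CD (d = 23.7 mm).
τ_max = 16·576.0/(π·(0.0237)³) = 2.204×10^8 Pa.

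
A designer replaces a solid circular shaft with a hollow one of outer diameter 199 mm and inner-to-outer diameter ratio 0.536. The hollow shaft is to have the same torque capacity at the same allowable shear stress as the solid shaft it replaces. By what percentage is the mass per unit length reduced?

24.5 %

Equal τ_max and T ⇒ the solid shaft needs d_s³ = d_o³(1−k⁴), so d_s = 199·(1−0.536⁴)^(1/3) = 193.4 mm.
Area ratio A_h/A_s = d_o²(1−k²)/d_s² = (1−k²)/(1−k⁴)^(2/3) = 0.7548.
Mass saving = 1 − 0.7548 = 24.5 %.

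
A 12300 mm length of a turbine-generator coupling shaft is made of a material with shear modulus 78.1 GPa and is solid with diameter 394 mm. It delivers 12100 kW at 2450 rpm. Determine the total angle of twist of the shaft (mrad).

ω = 2π·2450/60 = 256.6 rad/s, so T = P/ω = 12100×10³ / 256.6 = 47160 N·m.
J = πd⁴/32 = π(0.394)⁴/32 = 2.366×10^-3 m⁴.
θ = T·L/(G·J) = 47160 × 12.3 / (78.1×10⁹ × 2.366×10^-3) = 3.139×10^-3 rad.

3.14 mrad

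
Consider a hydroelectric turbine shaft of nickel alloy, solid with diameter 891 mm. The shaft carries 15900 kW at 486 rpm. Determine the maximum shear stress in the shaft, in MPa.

ω = 2π·486/60 = 50.89 rad/s, so T = P/ω = 15900×10³ / 50.89 = 312400 N·m.
J = πd⁴/32 = π(0.891)⁴/32 = 0.06187 m⁴.
τ_max = T·r/J = 312400 × 0.446 / 0.06187 = 2.249×10^6 Pa.

2.25 MPa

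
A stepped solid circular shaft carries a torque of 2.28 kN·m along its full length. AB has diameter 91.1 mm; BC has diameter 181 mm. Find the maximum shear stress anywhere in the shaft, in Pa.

1.54e7 Pa

Under the same torque, τ_max = 16T/(πd³) is largest where d is smallest — segment AB (d = 91.1 mm).
τ_max = 16·2280/(π·(0.0911)³) = 1.536×10^7 Pa.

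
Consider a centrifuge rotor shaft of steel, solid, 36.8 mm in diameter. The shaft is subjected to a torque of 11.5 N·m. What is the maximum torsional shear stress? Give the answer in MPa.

J = πd⁴/32 = π(0.0368)⁴/32 = 1.800×10^-7 m⁴.
τ_max = T·r/J = 11.50 × 0.0184 / 1.800×10^-7 = 1.175×10^6 Pa.

1.18 MPa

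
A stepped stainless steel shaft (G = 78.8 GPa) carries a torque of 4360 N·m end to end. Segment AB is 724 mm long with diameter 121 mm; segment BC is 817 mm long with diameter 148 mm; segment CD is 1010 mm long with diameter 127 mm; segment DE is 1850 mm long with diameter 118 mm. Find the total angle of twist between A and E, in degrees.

J_AB = π(0.121)⁴/32 = 2.10×10^-5 m⁴; J_BC = π(0.148)⁴/32 = 4.71×10^-5 m⁴; J_CD = π(0.127)⁴/32 = 2.55×10^-5 m⁴; J_DE = π(0.118)⁴/32 = 1.90×10^-5 m⁴.
θ = (T/G)·Σ L_i/J_i = (4360/78.8×10⁹)·(0.724/2.10×10^-5 + 0.817/4.71×10^-5 + 1.01/2.55×10^-5 + 1.85/1.90×10^-5) = 0.01043 rad.

0.598°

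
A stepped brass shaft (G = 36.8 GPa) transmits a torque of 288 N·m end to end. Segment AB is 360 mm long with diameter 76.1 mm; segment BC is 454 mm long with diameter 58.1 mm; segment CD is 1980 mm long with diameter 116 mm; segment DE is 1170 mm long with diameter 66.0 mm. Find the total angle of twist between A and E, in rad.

J_AB = π(0.0761)⁴/32 = 3.29×10^-6 m⁴; J_BC = π(0.0581)⁴/32 = 1.12×10^-6 m⁴; J_CD = π(0.116)⁴/32 = 1.78×10^-5 m⁴; J_DE = π(0.0660)⁴/32 = 1.86×10^-6 m⁴.
θ = (T/G)·Σ L_i/J_i = (288.0/36.8×10⁹)·(0.360/3.29×10^-6 + 0.454/1.12×10^-6 + 1.98/1.78×10^-5 + 1.17/1.86×10^-6) = 9.819×10^-3 rad.

0.00982 rad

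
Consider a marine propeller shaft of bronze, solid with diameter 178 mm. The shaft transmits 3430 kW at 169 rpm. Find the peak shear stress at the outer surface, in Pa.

1.75e8 Pa

ω = 2π·169/60 = 17.70 rad/s, so T = P/ω = 3430×10³ / 17.70 = 193800 N·m.
J = πd⁴/32 = π(0.178)⁴/32 = 9.856×10^-5 m⁴.
τ_max = T·r/J = 193800 × 0.0890 / 9.856×10^-5 = 1.750×10^8 Pa.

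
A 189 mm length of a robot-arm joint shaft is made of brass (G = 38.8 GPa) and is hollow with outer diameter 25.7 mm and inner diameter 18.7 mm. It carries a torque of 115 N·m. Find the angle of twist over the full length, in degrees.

J = π(d_o⁴ − d_i⁴)/32 = π(0.0257⁴ − 0.0187⁴)/32 = 3.082×10^-8 m⁴.
θ = T·L/(G·J) = 115.0 × 0.189 / (38.8×10⁹ × 3.082×10^-8) = 0.01817 rad.

1.04°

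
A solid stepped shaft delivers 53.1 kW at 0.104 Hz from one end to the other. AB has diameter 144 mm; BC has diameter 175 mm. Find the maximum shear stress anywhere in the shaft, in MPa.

139 MPa

ω = 2π·0.104 = 0.6535 rad/s, so T = P/ω = 53.1×10³ / 0.6535 = 81260 N·m.
Under the same torque, τ_max = 16T/(πd³) is largest where d is smallest — segment AB (d = 144 mm).
τ_max = 16·81260/(π·(0.144)³) = 1.386×10^8 Pa.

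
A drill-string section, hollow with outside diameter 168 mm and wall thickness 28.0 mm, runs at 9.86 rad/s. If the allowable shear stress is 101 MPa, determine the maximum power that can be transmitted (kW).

744 kW

J = π(d_o⁴ − d_i⁴)/32 = π(0.168⁴ − 0.112⁴)/32 = 6.276×10^-5 m⁴.
T_max = τ_allow·J/r = 1.01×10^8 × 6.276×10^-5 / 0.0840 = 75460 N·m.
ω = 9.86 rad/s, so P_max = T_max·ω = 7.440×10^5 W.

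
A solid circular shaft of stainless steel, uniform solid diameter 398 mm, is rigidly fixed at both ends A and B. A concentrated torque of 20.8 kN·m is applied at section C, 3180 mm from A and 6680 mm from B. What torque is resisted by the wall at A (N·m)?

14100 N·m

With uniform GJ and both ends fixed, compatibility θ_AC = θ_CB gives T_A·a = T_B·b, together with T_A + T_B = T₀.
T_A = T₀·b/(a+b) = 20800·6680/9860 = 14090 N·m; T_B = 6708 N·m.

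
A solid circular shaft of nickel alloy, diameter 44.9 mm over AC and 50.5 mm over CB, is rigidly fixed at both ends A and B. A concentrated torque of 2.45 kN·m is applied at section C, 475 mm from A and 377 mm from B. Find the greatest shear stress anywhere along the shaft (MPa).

64.8 MPa

Compatibility: T_A·a/J_AC = T_B·b/J_CB with T_A + T_B = T₀.
J_AC = 3.99×10^-7 m⁴, J_CB = 6.39×10^-7 m⁴, so T_A = T₀·(J_AC/a)/((J_AC/a)+(J_CB/b)) = 812.3 N·m, T_B = 1638 N·m.
τ in each portion: τ_AC = 4.57×10^7 Pa, τ_CB = 6.48×10^7 Pa; maximum is in CB.
τ_max = T_CB·r/J = 1638·0.0253/6.39×10^-7 = 6.476×10^7 Pa.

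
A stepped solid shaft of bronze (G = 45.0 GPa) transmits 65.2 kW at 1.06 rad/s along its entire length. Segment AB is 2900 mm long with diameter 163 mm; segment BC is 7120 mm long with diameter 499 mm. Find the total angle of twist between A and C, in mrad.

58.8 mrad

ω = 1.06 rad/s, so T = P/ω = 65.2×10³ / 1.060 = 61510 N·m.
J_AB = π(0.163)⁴/32 = 6.93×10^-5 m⁴; J_BC = π(0.499)⁴/32 = 6.09×10^-3 m⁴.
θ = (T/G)·Σ L_i/J_i = (61510/45.0×10⁹)·(2.90/6.93×10^-5 + 7.12/6.09×10^-3) = 0.05880 rad.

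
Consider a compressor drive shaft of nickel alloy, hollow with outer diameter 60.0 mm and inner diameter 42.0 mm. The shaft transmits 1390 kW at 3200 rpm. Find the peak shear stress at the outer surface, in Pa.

ω = 2π·3200/60 = 335.1 rad/s, so T = P/ω = 1390×10³ / 335.1 = 4148 N·m.
J = π(d_o⁴ − d_i⁴)/32 = π(0.0600⁴ − 0.0420⁴)/32 = 9.669×10^-7 m⁴.
τ_max = T·r/J = 4148 × 0.0300 / 9.669×10^-7 = 1.287×10^8 Pa.

1.29e8 Pa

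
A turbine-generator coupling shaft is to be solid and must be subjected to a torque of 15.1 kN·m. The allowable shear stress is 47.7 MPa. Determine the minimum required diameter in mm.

For a solid shaft τ_max = 16T/(πd³), so d = (16T/(π τ_allow))^(1/3) = (16·15100/(π·4.77×10^7))^(1/3) = 0.1173 m.

117 mm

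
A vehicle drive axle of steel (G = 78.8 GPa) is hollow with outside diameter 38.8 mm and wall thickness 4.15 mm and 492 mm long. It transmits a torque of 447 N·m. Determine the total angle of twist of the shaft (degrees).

1.16°

J = π(d_o⁴ − d_i⁴)/32 = π(0.0388⁴ − 0.0305⁴)/32 = 1.375×10^-7 m⁴.
θ = T·L/(G·J) = 447.0 × 0.492 / (78.8×10⁹ × 1.375×10^-7) = 0.02029 rad.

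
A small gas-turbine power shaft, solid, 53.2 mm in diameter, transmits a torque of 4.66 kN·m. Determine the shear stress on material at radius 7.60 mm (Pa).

J = πd⁴/32 = π(0.0532)⁴/32 = 7.864×10^-7 m⁴.
Shear stress varies linearly with radius: τ = T·r/J = 4660 × 0.00760 / 7.864×10^-7 = 4.504×10^7 Pa.

4.50e7 Pa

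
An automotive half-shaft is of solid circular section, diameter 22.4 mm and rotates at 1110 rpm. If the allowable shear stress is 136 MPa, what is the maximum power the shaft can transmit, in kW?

J = πd⁴/32 = π(0.0224)⁴/32 = 2.472×10^-8 m⁴.
T_max = τ_allow·J/r = 1.36×10^8 × 2.472×10^-8 / 0.0112 = 300.1 N·m.
ω = 2π·1110/60 = 116.2 rad/s, so P_max = T_max·ω = 3.489×10^4 W.

34.9 kW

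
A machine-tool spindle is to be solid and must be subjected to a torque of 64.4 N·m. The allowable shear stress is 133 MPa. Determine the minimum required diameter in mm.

For a solid shaft τ_max = 16T/(πd³), so d = (16T/(π τ_allow))^(1/3) = (16·64.40/(π·1.33×10^8))^(1/3) = 0.01351 m.

13.5 mm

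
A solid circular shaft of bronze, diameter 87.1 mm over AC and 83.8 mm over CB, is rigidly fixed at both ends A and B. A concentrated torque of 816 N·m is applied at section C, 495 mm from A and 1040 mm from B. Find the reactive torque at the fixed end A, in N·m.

Compatibility: T_A·a/J_AC = T_B·b/J_CB with T_A + T_B = T₀.
J_AC = 5.65×10^-6 m⁴, J_CB = 4.84×10^-6 m⁴, so T_A = T₀·(J_AC/a)/((J_AC/a)+(J_CB/b)) = 579.6 N·m, T_B = 236.4 N·m.

580 N·m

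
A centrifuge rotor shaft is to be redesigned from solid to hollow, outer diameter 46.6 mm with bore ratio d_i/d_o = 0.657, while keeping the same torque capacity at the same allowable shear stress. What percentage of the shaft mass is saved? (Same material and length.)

Equal τ_max and T ⇒ the solid shaft needs d_s³ = d_o³(1−k⁴), so d_s = 46.6·(1−0.657⁴)^(1/3) = 43.50 mm.
Area ratio A_h/A_s = d_o²(1−k²)/d_s² = (1−k²)/(1−k⁴)^(2/3) = 0.6521.
Mass saving = 1 − 0.6521 = 34.8 %.

34.8 %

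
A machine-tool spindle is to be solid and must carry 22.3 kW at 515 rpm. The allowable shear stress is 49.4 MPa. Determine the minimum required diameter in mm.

ω = 2π·515/60 = 53.93 rad/s, so T = P/ω = 22.3×10³ / 53.93 = 413.5 N·m.
For a solid shaft τ_max = 16T/(πd³), so d = (16T/(π τ_allow))^(1/3) = (16·413.5/(π·4.94×10^7))^(1/3) = 0.03493 m.

34.9 mm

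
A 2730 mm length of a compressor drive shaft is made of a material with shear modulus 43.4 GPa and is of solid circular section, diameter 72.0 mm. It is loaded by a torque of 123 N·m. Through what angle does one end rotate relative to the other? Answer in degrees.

0.168°

J = πd⁴/32 = π(0.0720)⁴/32 = 2.638×10^-6 m⁴.
θ = T·L/(G·J) = 123.0 × 2.73 / (43.4×10⁹ × 2.638×10^-6) = 2.933×10^-3 rad.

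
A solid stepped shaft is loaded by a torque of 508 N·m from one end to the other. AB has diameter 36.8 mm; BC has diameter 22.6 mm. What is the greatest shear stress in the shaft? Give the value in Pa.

Under the same torque, τ_max = 16T/(πd³) is largest where d is smallest — segment BC (d = 22.6 mm).
τ_max = 16·508.0/(π·(0.0226)³) = 2.241×10^8 Pa.

2.24e8 Pa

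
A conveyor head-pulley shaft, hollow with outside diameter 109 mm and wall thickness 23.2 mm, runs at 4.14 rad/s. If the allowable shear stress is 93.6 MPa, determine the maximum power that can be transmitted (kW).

J = π(d_o⁴ − d_i⁴)/32 = π(0.109⁴ − 0.0626⁴)/32 = 1.235×10^-5 m⁴.
T_max = τ_allow·J/r = 9.36×10^7 × 1.235×10^-5 / 0.0545 = 21210 N·m.
ω = 4.14 rad/s, so P_max = T_max·ω = 8.781×10^4 W.

87.8 kW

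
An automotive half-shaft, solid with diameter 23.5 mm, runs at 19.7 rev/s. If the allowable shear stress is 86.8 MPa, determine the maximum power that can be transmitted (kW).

27.4 kW

J = πd⁴/32 = π(0.0235)⁴/32 = 2.994×10^-8 m⁴.
T_max = τ_allow·J/r = 8.68×10^7 × 2.994×10^-8 / 0.0118 = 221.2 N·m.
ω = 2π·19.7 = 123.8 rad/s, so P_max = T_max·ω = 2.738×10^4 W.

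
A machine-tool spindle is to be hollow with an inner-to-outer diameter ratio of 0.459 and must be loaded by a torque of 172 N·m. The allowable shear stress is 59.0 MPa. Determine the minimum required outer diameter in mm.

For a hollow shaft with d_i/d_o = 0.459: τ_max = 16T/(π d_o³ (1−k⁴)), so d_o = [16T/(π τ_allow (1−k⁴))]^(1/3) = [16·172.0/(π·5.90×10^7·0.9556)]^(1/3) = 0.02495 m.

25.0 mm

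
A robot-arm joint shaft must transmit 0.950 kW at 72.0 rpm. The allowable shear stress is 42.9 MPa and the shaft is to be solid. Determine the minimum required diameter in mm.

ω = 2π·72.0/60 = 7.540 rad/s, so T = P/ω = 0.950×10³ / 7.540 = 126.0 N·m.
For a solid shaft τ_max = 16T/(πd³), so d = (16T/(π τ_allow))^(1/3) = (16·126.0/(π·4.29×10^7))^(1/3) = 0.02464 m.

24.6 mm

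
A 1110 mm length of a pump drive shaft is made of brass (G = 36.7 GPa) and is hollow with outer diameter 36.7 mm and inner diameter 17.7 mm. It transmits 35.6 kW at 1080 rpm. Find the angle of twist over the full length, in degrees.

3.24°

ω = 2π·1080/60 = 113.1 rad/s, so T = P/ω = 35.6×10³ / 113.1 = 314.8 N·m.
J = π(d_o⁴ − d_i⁴)/32 = π(0.0367⁴ − 0.0177⁴)/32 = 1.685×10^-7 m⁴.
θ = T·L/(G·J) = 314.8 × 1.11 / (36.7×10⁹ × 1.685×10^-7) = 0.05651 rad.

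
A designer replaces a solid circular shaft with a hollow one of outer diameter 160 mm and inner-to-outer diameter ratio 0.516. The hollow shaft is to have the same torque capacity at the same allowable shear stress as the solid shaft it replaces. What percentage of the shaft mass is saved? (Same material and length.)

Equal τ_max and T ⇒ the solid shaft needs d_s³ = d_o³(1−k⁴), so d_s = 160·(1−0.516⁴)^(1/3) = 156.1 mm.
Area ratio A_h/A_s = d_o²(1−k²)/d_s² = (1−k²)/(1−k⁴)^(2/3) = 0.7706.
Mass saving = 1 − 0.7706 = 22.9 %.

22.9 %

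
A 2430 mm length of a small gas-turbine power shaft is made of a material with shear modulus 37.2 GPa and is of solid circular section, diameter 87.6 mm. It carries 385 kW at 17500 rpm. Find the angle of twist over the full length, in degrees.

ω = 2π·17500/60 = 1833 rad/s, so T = P/ω = 385×10³ / 1833 = 210.1 N·m.
J = πd⁴/32 = π(0.0876)⁴/32 = 5.781×10^-6 m⁴.
θ = T·L/(G·J) = 210.1 × 2.43 / (37.2×10⁹ × 5.781×10^-6) = 2.374×10^-3 rad.

0.136°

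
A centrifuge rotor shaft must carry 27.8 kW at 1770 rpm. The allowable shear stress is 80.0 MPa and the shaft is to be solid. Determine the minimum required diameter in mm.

21.2 mm

ω = 2π·1770/60 = 185.4 rad/s, so T = P/ω = 27.8×10³ / 185.4 = 150.0 N·m.
For a solid shaft τ_max = 16T/(πd³), so d = (16T/(π τ_allow))^(1/3) = (16·150.0/(π·8.00×10^7))^(1/3) = 0.02121 m.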